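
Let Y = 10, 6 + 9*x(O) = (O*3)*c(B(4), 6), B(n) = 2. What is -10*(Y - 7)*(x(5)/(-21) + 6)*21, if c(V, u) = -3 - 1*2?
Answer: -4050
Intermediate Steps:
c(V, u) = -5 (c(V, u) = -3 - 2 = -5)
x(O) = -2/3 - 5*O/3 (x(O) = -2/3 + ((O*3)*(-5))/9 = -2/3 + ((3*O)*(-5))/9 = -2/3 + (-15*O)/9 = -2/3 - 5*O/3)
-10*(Y - 7)*(x(5)/(-21) + 6)*21 = -10*(10 - 7)*((-2/3 - 5/3*5)/(-21) + 6)*21 = -30*((-2/3 - 25/3)*(-1/21) + 6)*21 = -30*(-9*(-1/21) + 6)*21 = -30*(3/7 + 6)*21 = -30*45/7*21 = -10*135/7*21 = -1350/7*21 = -4050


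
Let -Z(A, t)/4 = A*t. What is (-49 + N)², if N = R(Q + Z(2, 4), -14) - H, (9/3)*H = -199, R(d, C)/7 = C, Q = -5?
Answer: 58564/9 ≈ 6507.1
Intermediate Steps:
Z(A, t) = -4*A*t
R(d, C) = 7*C
H = -199/3 (H = (⅓)*(-199) = -199/3 ≈ -66.333)
N = -95/3 (N = 7*(-14) - 1*(-199/3) = -98 + 199/3 = -95/3 ≈ -31.667)
(-49 + N)² = (-49 - 95/3)² = (-242/3)² = 58564/9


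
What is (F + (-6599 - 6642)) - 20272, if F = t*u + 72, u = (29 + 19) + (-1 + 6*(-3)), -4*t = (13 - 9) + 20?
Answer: -33615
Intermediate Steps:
t = -6 (t = -((13 - 9) + 20)/4 = -(4 + 20)/4 = -¼*24 = -6)
u = 29 (u = 48 + (-1 - 18) = 48 - 19 = 29)
F = -102 (F = -6*29 + 72 = -174 + 72 = -102)
(F + (-6599 - 6642)) - 20272 = (-102 + (-6599 - 6642)) - 20272 = (-102 - 13241) - 20272 = -13343 - 20272 = -33615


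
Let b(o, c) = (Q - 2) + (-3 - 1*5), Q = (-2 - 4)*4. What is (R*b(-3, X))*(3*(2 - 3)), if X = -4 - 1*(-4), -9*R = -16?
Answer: 544/3 ≈ 181.33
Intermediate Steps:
R = 16/9 (R = -1/9*(-16) = 16/9 ≈ 1.7778)
X = 0 (X = -4 + 4 = 0)
Q = -24 (Q = -6*4 = -24)
b(o, c) = -34 (b(o, c) = (-24 - 2) + (-3 - 1*5) = -26 + (-3 - 5) = -26 - 8 = -34)
(R*b(-3, X))*(3*(2 - 3)) = ((16/9)*(-34))*(3*(2 - 3)) = -544*(-1)/3 = -544/9*(-3) = 544/3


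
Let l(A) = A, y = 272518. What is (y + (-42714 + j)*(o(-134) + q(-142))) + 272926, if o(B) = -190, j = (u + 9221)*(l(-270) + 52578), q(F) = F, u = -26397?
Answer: 298297539548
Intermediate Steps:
j = -898442208 (j = (-26397 + 9221)*(-270 + 52578) = -17176*52308 = -898442208)
(y + (-42714 + j)*(o(-134) + q(-142))) + 272926 = (272518 + (-42714 - 898442208)*(-190 - 142)) + 272926 = (272518 - 898484922*(-332)) + 272926 = (272518 + 298296994104) + 272926 = 298297266622 + 272926 = 298297539548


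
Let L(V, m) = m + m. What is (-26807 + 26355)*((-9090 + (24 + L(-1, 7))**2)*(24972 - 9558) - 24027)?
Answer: 53281520892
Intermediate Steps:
L(V, m) = 2*m
(-26807 + 26355)*((-9090 + (24 + L(-1, 7))**2)*(24972 - 9558) - 24027) = (-26807 + 26355)*((-9090 + (24 + 2*7)**2)*(24972 - 9558) - 24027) = -452*((-9090 + (24 + 14)**2)*15414 - 24027) = -452*((-9090 + 38**2)*15414 - 24027) = -452*((-9090 + 1444)*15414 - 24027) = -452*(-7646*15414 - 24027) = -452*(-117855444 - 24027) = -452*(-117879471) = 53281520892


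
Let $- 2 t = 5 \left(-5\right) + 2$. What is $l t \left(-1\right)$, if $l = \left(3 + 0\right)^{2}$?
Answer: $- \frac{207}{2} \approx -103.5$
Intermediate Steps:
$t = \frac{23}{2}$ ($t = - \frac{5 \left(-5\right) + 2}{2} = - \frac{-25 + 2}{2} = \left(- \frac{1}{2}\right) \left(-23\right) = \frac{23}{2} \approx 11.5$)
$l = 9$ ($l = 3^{2} = 9$)
$l t \left(-1\right) = 9 \cdot \frac{23}{2} \left(-1\right) = \frac{207}{2} \left(-1\right) = - \frac{207}{2}$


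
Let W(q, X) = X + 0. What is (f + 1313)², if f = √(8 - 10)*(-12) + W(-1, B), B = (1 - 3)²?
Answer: 1734201 - 31608*I*√2 ≈ 1.7342e+6 - 44700.0*I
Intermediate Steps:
B = 4 (B = (-2)² = 4)
W(q, X) = X
f = 4 - 12*I*√2 (f = √(8 - 10)*(-12) + 4 = √(-2)*(-12) + 4 = (I*√2)*(-12) + 4 = -12*I*√2 + 4 = 4 - 12*I*√2 ≈ 4.0 - 16.971*I)
(f + 1313)² = ((4 - 12*I*√2) + 1313)² = (1317 - 12*I*√2)²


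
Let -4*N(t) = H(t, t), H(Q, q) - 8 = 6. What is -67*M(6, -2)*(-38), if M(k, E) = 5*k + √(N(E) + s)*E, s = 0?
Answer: 76380 - 2546*I*√14 ≈ 76380.0 - 9526.3*I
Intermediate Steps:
H(Q, q) = 14 (H(Q, q) = 8 + 6 = 14)
N(t) = -7/2 (N(t) = -¼*14 = -7/2)
M(k, E) = 5*k + I*E*√14/2 (M(k, E) = 5*k + √(-7/2 + 0)*E = 5*k + √(-7/2)*E = 5*k + (I*√14/2)*E = 5*k + I*E*√14/2)
-67*M(6, -2)*(-38) = -67*(5*6 + (½)*I*(-2)*√14)*(-38) = -67*(30 - I*√14)*(-38) = (-2010 + 67*I*√14)*(-38) = 76380 - 2546*I*√14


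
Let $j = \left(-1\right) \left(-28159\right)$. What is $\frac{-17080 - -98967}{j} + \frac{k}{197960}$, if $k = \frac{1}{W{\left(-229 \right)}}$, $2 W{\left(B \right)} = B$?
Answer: $\frac{1856085106381}{638263720780} \approx 2.908$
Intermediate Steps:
$W{\left(B \right)} = \frac{B}{2}$
$j = 28159$
$k = - \frac{2}{229}$ ($k = \frac{1}{\frac{1}{2} \left(-229\right)} = \frac{1}{- \frac{229}{2}} = - \frac{2}{229} \approx -0.0087336$)
$\frac{-17080 - -98967}{j} + \frac{k}{197960} = \frac{-17080 - -98967}{28159} - \frac{2}{229 \cdot 197960} = \left(-17080 + 98967\right) \frac{1}{28159} - \frac{1}{22666420} = 81887 \cdot \frac{1}{28159} - \frac{1}{22666420} = \frac{81887}{28159} - \frac{1}{22666420} = \frac{1856085106381}{638263720780}$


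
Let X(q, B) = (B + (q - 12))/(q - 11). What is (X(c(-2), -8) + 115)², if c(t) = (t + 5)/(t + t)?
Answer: 30118144/2209 ≈ 13634.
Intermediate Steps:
c(t) = (5 + t)/(2*t) (c(t) = (5 + t)/((2*t)) = (5 + t)*(1/(2*t)) = (5 + t)/(2*t))
X(q, B) = (-12 + B + q)/(-11 + q) (X(q, B) = (B + (-12 + q))/(-11 + q) = (-12 + B + q)/(-11 + q))
(X(c(-2), -8) + 115)² = ((-12 - 8 + (½)*(5 - 2)/(-2))/(-11 + (½)*(5 - 2)/(-2)) + 115)² = ((-12 - 8 + (½)*(-½)*3)/(-11 + (½)*(-½)*3) + 115)² = ((-12 - 8 - ¾)/(-11 - ¾) + 115)² = (-83/4/(-47/4) + 115)² = (-4/47*(-83/4) + 115)² = (83/47 + 115)² = (5488/47)² = 30118144/2209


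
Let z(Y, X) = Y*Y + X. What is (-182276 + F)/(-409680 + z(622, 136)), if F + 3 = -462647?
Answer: 322463/11330 ≈ 28.461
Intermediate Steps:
F = -462650 (F = -3 - 462647 = -462650)
z(Y, X) = X + Y² (z(Y, X) = Y² + X = X + Y²)
(-182276 + F)/(-409680 + z(622, 136)) = (-182276 - 462650)/(-409680 + (136 + 622²)) = -644926/(-409680 + (136 + 386884)) = -644926/(-409680 + 387020) = -644926/(-22660) = -644926*(-1/22660) = 322463/11330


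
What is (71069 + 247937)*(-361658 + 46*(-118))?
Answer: -117102636516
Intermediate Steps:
(71069 + 247937)*(-361658 + 46*(-118)) = 319006*(-361658 - 5428) = 319006*(-367086) = -117102636516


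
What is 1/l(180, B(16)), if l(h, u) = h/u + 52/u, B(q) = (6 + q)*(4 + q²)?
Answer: 715/29 ≈ 24.655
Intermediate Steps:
B(q) = (4 + q²)*(6 + q)
l(h, u) = 52/u + h/u
1/l(180, B(16)) = 1/((52 + 180)/(24 + 16³ + 4*16 + 6*16²)) = 1/(232/(24 + 4096 + 64 + 6*256)) = 1/(232/(24 + 4096 + 64 + 1536)) = 1/(232/5720) = 1/((1/5720)*232) = 1/(29/715) = 715/29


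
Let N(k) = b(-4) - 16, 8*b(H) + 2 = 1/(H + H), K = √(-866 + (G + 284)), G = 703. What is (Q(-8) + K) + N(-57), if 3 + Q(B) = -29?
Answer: -2385/64 ≈ -37.266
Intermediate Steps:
Q(B) = -32 (Q(B) = -3 - 29 = -32)
K = 11 (K = √(-866 + (703 + 284)) = √(-866 + 987) = √121 = 11)
b(H) = -¼ + 1/(16*H) (b(H) = -¼ + 1/(8*(H + H)) = -¼ + 1/(8*((2*H))) = -¼ + (1/(2*H))/8 = -¼ + 1/(16*H))
N(k) = -1041/64 (N(k) = (1/16)*(1 - 4*(-4))/(-4) - 16 = (1/16)*(-¼)*(1 + 16) - 16 = (1/16)*(-¼)*17 - 16 = -17/64 - 16 = -1041/64)
(Q(-8) + K) + N(-57) = (-32 + 11) - 1041/64 = -21 - 1041/64 = -2385/64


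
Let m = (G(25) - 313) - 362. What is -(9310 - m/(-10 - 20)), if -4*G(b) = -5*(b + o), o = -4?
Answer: -74307/8 ≈ -9288.4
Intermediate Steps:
G(b) = -5 + 5*b/4 (G(b) = -(-5)*(b - 4)/4 = -(-5)*(-4 + b)/4 = -(20 - 5*b)/4 = -5 + 5*b/4)
m = -2595/4 (m = ((-5 + (5/4)*25) - 313) - 362 = ((-5 + 125/4) - 313) - 362 = (105/4 - 313) - 362 = -1147/4 - 362 = -2595/4 ≈ -648.75)
-(9310 - m/(-10 - 20)) = -(9310 - (-2595)/((-10 - 20)*4)) = -(9310 - (-2595)/((-30)*4)) = -(9310 - (-1)*(-2595)/(30*4)) = -(9310 - 1*173/8) = -(9310 - 173/8) = -1*74307/8 = -74307/8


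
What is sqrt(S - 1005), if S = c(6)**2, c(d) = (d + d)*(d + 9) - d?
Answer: sqrt(29271) ≈ 171.09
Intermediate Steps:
c(d) = -d + 2*d*(9 + d) (c(d) = (2*d)*(9 + d) - d = 2*d*(9 + d) - d = -d + 2*d*(9 + d))
S = 30276 (S = (6*(17 + 2*6))**2 = (6*(17 + 12))**2 = (6*29)**2 = 174**2 = 30276)
sqrt(S - 1005) = sqrt(30276 - 1005) = sqrt(29271)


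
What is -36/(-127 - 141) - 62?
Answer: -4145/67 ≈ -61.866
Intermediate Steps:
-36/(-127 - 141) - 62 = -36/(-268) - 62 = -1/268*(-36) - 62 = 9/67 - 62 = -4145/67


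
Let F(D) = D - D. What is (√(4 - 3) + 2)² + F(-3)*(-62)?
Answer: 9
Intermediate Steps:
F(D) = 0
(√(4 - 3) + 2)² + F(-3)*(-62) = (√(4 - 3) + 2)² + 0*(-62) = (√1 + 2)² + 0 = (1 + 2)² + 0 = 3² + 0 = 9 + 0 = 9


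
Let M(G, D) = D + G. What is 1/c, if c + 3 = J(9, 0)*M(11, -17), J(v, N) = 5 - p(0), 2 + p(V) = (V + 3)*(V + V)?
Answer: -1/45 ≈ -0.022222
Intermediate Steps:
p(V) = -2 + 2*V*(3 + V) (p(V) = -2 + (V + 3)*(V + V) = -2 + (3 + V)*(2*V) = -2 + 2*V*(3 + V))
J(v, N) = 7 (J(v, N) = 5 - (-2 + 2*0² + 6*0) = 5 - (-2 + 2*0 + 0) = 5 - (-2 + 0 + 0) = 5 - 1*(-2) = 5 + 2 = 7)
c = -45 (c = -3 + 7*(-17 + 11) = -3 + 7*(-6) = -3 - 42 = -45)
1/c = 1/(-45) = -1/45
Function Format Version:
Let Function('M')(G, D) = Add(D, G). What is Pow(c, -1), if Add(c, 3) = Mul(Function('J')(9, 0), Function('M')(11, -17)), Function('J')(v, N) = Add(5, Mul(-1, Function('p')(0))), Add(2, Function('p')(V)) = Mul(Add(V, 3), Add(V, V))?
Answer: Rational(-1, 45) ≈ -0.022222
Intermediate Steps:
Function('p')(V) = Add(-2, Mul(2, V, Add(3, V))) (Function('p')(V) = Add(-2, Mul(Add(V, 3), Add(V, V))) = Add(-2, Mul(Add(3, V), Mul(2, V))) = Add(-2, Mul(2, V, Add(3, V))))
Function('J')(v, N) = 7 (Function('J')(v, N) = Add(5, Mul(-1, Add(-2, Mul(2, Pow(0, 2)), Mul(6, 0)))) = Add(5, Mul(-1, Add(-2, Mul(2, 0), 0))) = Add(5, Mul(-1, Add(-2, 0, 0))) = Add(5, Mul(-1, -2)) = Add(5, 2) = 7)
c = -45 (c = Add(-3, Mul(7, Add(-17, 11))) = Add(-3, Mul(7, -6)) = Add(-3, -42) = -45)
Pow(c, -1) = Pow(-45, -1) = Rational(-1, 45)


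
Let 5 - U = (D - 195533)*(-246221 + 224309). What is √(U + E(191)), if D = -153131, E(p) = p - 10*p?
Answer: I*√7639927282 ≈ 87407.0*I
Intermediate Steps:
E(p) = -9*p
U = -7639925563 (U = 5 - (-153131 - 195533)*(-246221 + 224309) = 5 - (-348664)*(-21912) = 5 - 1*7639925568 = 5 - 7639925568 = -7639925563)
√(U + E(191)) = √(-7639925563 - 9*191) = √(-7639925563 - 1719) = √(-7639927282) = I*√7639927282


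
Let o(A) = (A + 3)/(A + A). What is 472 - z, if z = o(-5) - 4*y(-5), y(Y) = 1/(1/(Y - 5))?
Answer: 2159/5 ≈ 431.80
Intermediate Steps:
o(A) = (3 + A)/(2*A) (o(A) = (3 + A)/((2*A)) = (3 + A)*(1/(2*A)) = (3 + A)/(2*A))
y(Y) = -5 + Y (y(Y) = 1/(1/(-5 + Y)) = -5 + Y)
z = 201/5 (z = (1/2)*(3 - 5)/(-5) - 4*(-5 - 5) = (1/2)*(-1/5)*(-2) - 4*(-10) = 1/5 + 40 = 201/5 ≈ 40.200)
472 - z = 472 - 1*201/5 = 472 - 201/5 = 2159/5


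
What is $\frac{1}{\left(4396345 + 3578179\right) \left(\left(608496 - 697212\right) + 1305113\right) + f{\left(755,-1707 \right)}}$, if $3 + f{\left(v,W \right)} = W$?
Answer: $\frac{1}{9700187068318} \approx 1.0309 \cdot 10^{-13}$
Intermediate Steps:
$f{\left(v,W \right)} = -3 + W$
$\frac{1}{\left(4396345 + 3578179\right) \left(\left(608496 - 697212\right) + 1305113\right) + f{\left(755,-1707 \right)}} = \frac{1}{\left(4396345 + 3578179\right) \left(\left(608496 - 697212\right) + 1305113\right) - 1710} = \frac{1}{7974524 \left(-88716 + 1305113\right) - 1710} = \frac{1}{7974524 \cdot 1216397 - 1710} = \frac{1}{9700187070028 - 1710} = \frac{1}{9700187068318}$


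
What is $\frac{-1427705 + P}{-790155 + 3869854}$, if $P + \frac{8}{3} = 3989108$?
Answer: $\frac{1097743}{1319871} \approx 0.83171$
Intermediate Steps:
$P = \frac{11967316}{3}$ ($P = - \frac{8}{3} + 3989108 = \frac{11967316}{3} \approx 3.9891 \cdot 10^{6}$)
$\frac{-1427705 + P}{-790155 + 3869854} = \frac{-1427705 + \frac{11967316}{3}}{-790155 + 3869854} = \frac{7684201}{3 \cdot 3079699} = \frac{7684201}{3} \cdot \frac{1}{3079699} = \frac{1097743}{1319871}$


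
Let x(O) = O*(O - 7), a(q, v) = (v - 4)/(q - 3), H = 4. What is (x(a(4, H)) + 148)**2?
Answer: 21904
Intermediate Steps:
a(q, v) = (-4 + v)/(-3 + q)
x(O) = O*(-7 + O)
(x(a(4, H)) + 148)**2 = (((-4 + 4)/(-3 + 4))*(-7 + (-4 + 4)/(-3 + 4)) + 148)**2 = ((0/1)*(-7 + 0/1) + 148)**2 = ((1*0)*(-7 + 1*0) + 148)**2 = (0*(-7 + 0) + 148)**2 = (0*(-7) + 148)**2 = (0 + 148)**2 = 148**2 = 21904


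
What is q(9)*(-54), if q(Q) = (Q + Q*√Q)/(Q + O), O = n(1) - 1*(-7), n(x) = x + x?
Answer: -108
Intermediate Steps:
n(x) = 2*x
O = 9 (O = 2*1 - 1*(-7) = 2 + 7 = 9)
q(Q) = (Q + Q^(3/2))/(9 + Q) (q(Q) = (Q + Q*√Q)/(Q + 9) = (Q + Q^(3/2))/(9 + Q))
q(9)*(-54) = ((9 + 9^(3/2))/(9 + 9))*(-54) = ((9 + 27)/18)*(-54) = ((1/18)*36)*(-54) = 2*(-54) = -108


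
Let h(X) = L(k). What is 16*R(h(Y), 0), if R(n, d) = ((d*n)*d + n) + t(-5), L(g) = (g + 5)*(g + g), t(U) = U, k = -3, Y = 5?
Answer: -272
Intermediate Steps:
L(g) = 2*g*(5 + g) (L(g) = (5 + g)*(2*g) = 2*g*(5 + g))
h(X) = -12 (h(X) = 2*(-3)*(5 - 3) = 2*(-3)*2 = -12)
R(n, d) = -5 + n + n*d² (R(n, d) = ((d*n)*d + n) - 5 = (n*d² + n) - 5 = (n + n*d²) - 5 = -5 + n + n*d²)
16*R(h(Y), 0) = 16*(-5 - 12 - 12*0²) = 16*(-5 - 12 - 12*0) = 16*(-5 - 12 + 0) = 16*(-17) = -272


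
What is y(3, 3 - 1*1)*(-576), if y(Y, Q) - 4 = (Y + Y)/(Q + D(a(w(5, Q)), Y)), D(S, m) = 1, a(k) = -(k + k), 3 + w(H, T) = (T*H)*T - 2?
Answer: -3456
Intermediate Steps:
w(H, T) = -5 + H*T**2 (w(H, T) = -3 + ((T*H)*T - 2) = -3 + ((H*T)*T - 2) = -3 + (H*T**2 - 2) = -3 + (-2 + H*T**2) = -5 + H*T**2)
a(k) = -2*k
y(Y, Q) = 4 + 2*Y/(1 + Q) (y(Y, Q) = 4 + (Y + Y)/(Q + 1) = 4 + (2*Y)/(1 + Q) = 4 + 2*Y/(1 + Q))
y(3, 3 - 1*1)*(-576) = (2*(2 + 3 + 2*(3 - 1*1))/(1 + (3 - 1*1)))*(-576) = (2*(2 + 3 + 2*(3 - 1))/(1 + (3 - 1)))*(-576) = (2*(2 + 3 + 2*2)/(1 + 2))*(-576) = (2*(2 + 3 + 4)/3)*(-576) = (2*(1/3)*9)*(-576) = 6*(-576) = -3456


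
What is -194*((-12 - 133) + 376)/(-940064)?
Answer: 22407/470032 ≈ 0.047671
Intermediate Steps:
-194*((-12 - 133) + 376)/(-940064) = -194*(-145 + 376)*(-1/940064) = -194*231*(-1/940064) = -44814*(-1/940064) = 22407/470032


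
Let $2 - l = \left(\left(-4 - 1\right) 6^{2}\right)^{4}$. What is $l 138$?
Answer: $-144866879724$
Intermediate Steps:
$l = -1049759998$ ($l = 2 - \left(\left(-4 - 1\right) 6^{2}\right)^{4} = 2 - \left(\left(-5\right) 36\right)^{4} = 2 - \left(-180\right)^{4} = 2 - 1049760000 = -1049759998$)
$l 138 = \left(-1049759998\right) 138 = -144866879724$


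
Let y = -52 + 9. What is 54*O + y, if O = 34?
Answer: 1793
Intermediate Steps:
y = -43
54*O + y = 54*34 - 43 = 1836 - 43 = 1793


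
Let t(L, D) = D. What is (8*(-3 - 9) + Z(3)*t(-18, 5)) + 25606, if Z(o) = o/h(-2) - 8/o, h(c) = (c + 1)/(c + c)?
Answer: 76670/3 ≈ 25557.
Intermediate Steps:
h(c) = (1 + c)/(2*c) (h(c) = (1 + c)/((2*c)) = (1 + c)*(1/(2*c)) = (1 + c)/(2*c))
Z(o) = -8/o + 4*o (Z(o) = o/(((½)*(1 - 2)/(-2))) - 8/o = o/(((½)*(-½)*(-1))) - 8/o = o/(¼) - 8/o = o*4 - 8/o = 4*o - 8/o = -8/o + 4*o)
(8*(-3 - 9) + Z(3)*t(-18, 5)) + 25606 = (8*(-3 - 9) + (-8/3 + 4*3)*5) + 25606 = (8*(-12) + (-8*⅓ + 12)*5) + 25606 = (-96 + (-8/3 + 12)*5) + 25606 = (-96 + (28/3)*5) + 25606 = (-96 + 140/3) + 25606 = -148/3 + 25606 = 76670/3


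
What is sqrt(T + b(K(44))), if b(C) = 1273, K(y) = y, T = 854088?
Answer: sqrt(855361) ≈ 924.86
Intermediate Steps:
sqrt(T + b(K(44))) = sqrt(854088 + 1273) = sqrt(855361)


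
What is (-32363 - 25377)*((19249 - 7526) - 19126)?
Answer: 427449220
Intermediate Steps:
(-32363 - 25377)*((19249 - 7526) - 19126) = -57740*(11723 - 19126) = -57740*(-7403) = 427449220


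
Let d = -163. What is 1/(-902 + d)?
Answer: -1/1065 ≈ -0.00093897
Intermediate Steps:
1/(-902 + d) = 1/(-902 - 163) = 1/(-1065) = -1/1065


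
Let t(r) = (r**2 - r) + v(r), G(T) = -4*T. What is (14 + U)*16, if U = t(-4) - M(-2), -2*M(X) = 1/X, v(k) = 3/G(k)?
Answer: 543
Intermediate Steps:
v(k) = -3/(4*k) (v(k) = 3/((-4*k)) = 3*(-1/(4*k)) = -3/(4*k))
M(X) = -1/(2*X)
t(r) = r**2 - r - 3/(4*r) (t(r) = (r**2 - r) - 3/(4*r) = r**2 - r - 3/(4*r))
U = 319/16 (U = ((-4)**2 - 1*(-4) - 3/4/(-4)) - (-1)/(2*(-2)) = (16 + 4 - 3/4*(-1/4)) - (-1)*(-1)/(2*2) = (16 + 4 + 3/16) - 1*1/4 = 323/16 - 1/4 = 319/16 ≈ 19.938)
(14 + U)*16 = (14 + 319/16)*16 = (543/16)*16 = 543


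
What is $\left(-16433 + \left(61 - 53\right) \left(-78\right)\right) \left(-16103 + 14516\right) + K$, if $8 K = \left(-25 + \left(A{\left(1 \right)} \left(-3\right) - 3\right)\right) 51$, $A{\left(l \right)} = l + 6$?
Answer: $\frac{216553173}{8} \approx 2.7069 \cdot 10^{7}$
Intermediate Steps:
$A{\left(l \right)} = 6 + l$
$K = - \frac{2499}{8}$ ($K = \frac{\left(-25 + \left(\left(6 + 1\right) \left(-3\right) - 3\right)\right) 51}{8} = \frac{\left(-25 + \left(7 \left(-3\right) - 3\right)\right) 51}{8} = \frac{\left(-25 - 24\right) 51}{8} = \frac{\left(-49\right) 51}{8} = \frac{1}{8} \left(-2499\right) = - \frac{2499}{8} \approx -312.38$)
$\left(-16433 + \left(61 - 53\right) \left(-78\right)\right) \left(-16103 + 14516\right) + K = \left(-16433 + \left(61 - 53\right) \left(-78\right)\right) \left(-16103 + 14516\right) - \frac{2499}{8} = \left(-16433 + 8 \left(-78\right)\right) \left(-1587\right) - \frac{2499}{8} = \left(-16433 - 624\right) \left(-1587\right) - \frac{2499}{8} = \left(-17057\right) \left(-1587\right) - \frac{2499}{8} = 27069459 - \frac{2499}{8} = \frac{216553173}{8}$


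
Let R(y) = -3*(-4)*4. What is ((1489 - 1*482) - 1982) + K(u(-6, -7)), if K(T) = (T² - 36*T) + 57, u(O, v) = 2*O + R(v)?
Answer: -918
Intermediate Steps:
R(y) = 48 (R(y) = 12*4 = 48)
u(O, v) = 48 + 2*O (u(O, v) = 2*O + 48 = 48 + 2*O)
K(T) = 57 + T² - 36*T
((1489 - 1*482) - 1982) + K(u(-6, -7)) = ((1489 - 1*482) - 1982) + (57 + (48 + 2*(-6))² - 36*(48 + 2*(-6))) = ((1489 - 482) - 1982) + (57 + (48 - 12)² - 36*(48 - 12)) = (1007 - 1982) + (57 + 36² - 36*36) = -975 + (57 + 1296 - 1296) = -975 + 57 = -918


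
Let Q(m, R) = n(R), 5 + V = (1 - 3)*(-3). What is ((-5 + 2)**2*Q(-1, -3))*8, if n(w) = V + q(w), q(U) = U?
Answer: -144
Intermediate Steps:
V = 1 (V = -5 + (1 - 3)*(-3) = -5 - 2*(-3) = -5 + 6 = 1)
n(w) = 1 + w
Q(m, R) = 1 + R
((-5 + 2)**2*Q(-1, -3))*8 = ((-5 + 2)**2*(1 - 3))*8 = ((-3)**2*(-2))*8 = (9*(-2))*8 = -18*8 = -144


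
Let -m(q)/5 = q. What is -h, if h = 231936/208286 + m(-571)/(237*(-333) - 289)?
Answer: -1777699403/1649833406 ≈ -1.0775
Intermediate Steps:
m(q) = -5*q
h = 1777699403/1649833406 (h = 231936/208286 + (-5*(-571))/(237*(-333) - 289) = 231936*(1/208286) + 2855/(-78921 - 289) = 115968/104143 + 2855/(-79210) = 115968/104143 + 2855*(-1/79210) = 115968/104143 - 571/15842 = 1777699403/1649833406 ≈ 1.0775)
-h = -1*1777699403/1649833406 = -1777699403/1649833406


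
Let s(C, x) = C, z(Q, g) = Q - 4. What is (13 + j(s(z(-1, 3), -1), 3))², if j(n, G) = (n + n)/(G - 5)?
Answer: 324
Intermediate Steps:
z(Q, g) = -4 + Q
j(n, G) = 2*n/(-5 + G) (j(n, G) = (2*n)/(-5 + G) = 2*n/(-5 + G))
(13 + j(s(z(-1, 3), -1), 3))² = (13 + 2*(-4 - 1)/(-5 + 3))² = (13 + 2*(-5)/(-2))² = (13 + 2*(-5)*(-½))² = (13 + 5)² = 18² = 324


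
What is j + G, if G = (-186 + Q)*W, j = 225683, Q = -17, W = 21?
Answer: 221420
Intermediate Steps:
G = -4263 (G = (-186 - 17)*21 = -203*21 = -4263)
j + G = 225683 - 4263 = 221420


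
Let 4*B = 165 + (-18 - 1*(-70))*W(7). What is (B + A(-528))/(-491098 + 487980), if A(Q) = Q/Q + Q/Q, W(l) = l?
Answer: -537/12472 ≈ -0.043056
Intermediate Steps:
B = 529/4 (B = (165 + (-18 - 1*(-70))*7)/4 = (165 + (-18 + 70)*7)/4 = (165 + 52*7)/4 = (165 + 364)/4 = (1/4)*529 = 529/4 ≈ 132.25)
A(Q) = 2 (A(Q) = 1 + 1 = 2)
(B + A(-528))/(-491098 + 487980) = (529/4 + 2)/(-491098 + 487980) = (537/4)/(-3118) = (537/4)*(-1/3118) = -537/12472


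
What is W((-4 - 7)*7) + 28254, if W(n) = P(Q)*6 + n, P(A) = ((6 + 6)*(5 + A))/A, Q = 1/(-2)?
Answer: 27529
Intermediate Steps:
Q = -½ ≈ -0.50000
P(A) = (60 + 12*A)/A (P(A) = (12*(5 + A))/A = (60 + 12*A)/A)
W(n) = -648 + n (W(n) = (12 + 60/(-½))*6 + n = (12 + 60*(-2))*6 + n = (12 - 120)*6 + n = -108*6 + n = -648 + n)
W((-4 - 7)*7) + 28254 = (-648 + (-4 - 7)*7) + 28254 = (-648 - 11*7) + 28254 = (-648 - 77) + 28254 = -725 + 28254 = 27529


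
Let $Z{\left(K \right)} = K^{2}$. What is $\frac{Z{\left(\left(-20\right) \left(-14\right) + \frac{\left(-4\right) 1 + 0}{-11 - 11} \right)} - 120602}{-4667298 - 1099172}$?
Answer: $\frac{2547059}{348871435} \approx 0.0073009$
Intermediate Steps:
$\frac{Z{\left(\left(-20\right) \left(-14\right) + \frac{\left(-4\right) 1 + 0}{-11 - 11} \right)} - 120602}{-4667298 - 1099172} = \frac{\left(\left(-20\right) \left(-14\right) + \frac{\left(-4\right) 1 + 0}{-11 - 11}\right)^{2} - 120602}{-4667298 - 1099172} = \frac{\left(280 + \frac{-4 + 0}{-22}\right)^{2} - 120602}{-5766470} = \left(\left(280 - - \frac{2}{11}\right)^{2} - 120602\right) \left(- \frac{1}{5766470}\right) = \left(\left(280 + \frac{2}{11}\right)^{2} - 120602\right) \left(- \frac{1}{5766470}\right) = \left(\left(\frac{3082}{11}\right)^{2} - 120602\right) \left(- \frac{1}{5766470}\right) = \left(\frac{9498724}{121} - 120602\right) \left(- \frac{1}{5766470}\right) = \left(- \frac{5094118}{121}\right) \left(- \frac{1}{5766470}\right) = \frac{2547059}{348871435}$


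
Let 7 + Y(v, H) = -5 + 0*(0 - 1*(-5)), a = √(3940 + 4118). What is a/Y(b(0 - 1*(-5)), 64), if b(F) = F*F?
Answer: -√8058/12 ≈ -7.4805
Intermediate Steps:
b(F) = F²
a = √8058 ≈ 89.766
Y(v, H) = -12 (Y(v, H) = -7 + (-5 + 0*(0 - 1*(-5))) = -7 + (-5 + 0*(0 + 5)) = -7 + (-5 + 0*5) = -7 + (-5 + 0) = -7 - 5 = -12)
a/Y(b(0 - 1*(-5)), 64) = √8058/(-12) = √8058*(-1/12) = -√8058/12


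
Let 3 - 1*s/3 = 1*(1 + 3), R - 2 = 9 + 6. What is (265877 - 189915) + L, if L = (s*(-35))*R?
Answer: 77747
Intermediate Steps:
R = 17 (R = 2 + (9 + 6) = 2 + 15 = 17)
s = -3 (s = 9 - 3*(1 + 3) = 9 - 3*4 = 9 - 12 = -3)
L = 1785 (L = -3*(-35)*17 = 105*17 = 1785)
(265877 - 189915) + L = (265877 - 189915) + 1785 = 75962 + 1785 = 77747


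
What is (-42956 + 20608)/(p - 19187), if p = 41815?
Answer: -5587/5657 ≈ -0.98763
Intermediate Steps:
(-42956 + 20608)/(p - 19187) = (-42956 + 20608)/(41815 - 19187) = -22348/22628 = -22348*1/22628 = -5587/5657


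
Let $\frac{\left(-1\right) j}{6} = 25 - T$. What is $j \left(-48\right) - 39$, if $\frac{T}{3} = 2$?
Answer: $5433$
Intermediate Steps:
$T = 6$ ($T = 3 \cdot 2 = 6$)
$j = -114$ ($j = - 6 \left(25 - 6\right) = \left(-6\right) 19 = -114$)
$j \left(-48\right) - 39 = \left(-114\right) \left(-48\right) - 39 = 5472 - 39 = 5433$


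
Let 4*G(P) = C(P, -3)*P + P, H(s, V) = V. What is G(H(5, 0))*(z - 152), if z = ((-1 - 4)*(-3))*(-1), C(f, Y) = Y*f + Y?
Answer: 0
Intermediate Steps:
C(f, Y) = Y + Y*f
G(P) = P/4 + P*(-3 - 3*P)/4 (G(P) = ((-3*(1 + P))*P + P)/4 = ((-3 - 3*P)*P + P)/4 = (P*(-3 - 3*P) + P)/4 = (P + P*(-3 - 3*P))/4 = P/4 + P*(-3 - 3*P)/4)
z = -15 (z = -5*(-3)*(-1) = 15*(-1) = -15)
G(H(5, 0))*(z - 152) = (-¼*0*(2 + 3*0))*(-15 - 152) = -¼*0*(2 + 0)*(-167) = -¼*0*2*(-167) = 0*(-167) = 0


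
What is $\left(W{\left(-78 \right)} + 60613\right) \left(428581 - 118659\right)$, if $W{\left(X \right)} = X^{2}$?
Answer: $20670867634$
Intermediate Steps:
$\left(W{\left(-78 \right)} + 60613\right) \left(428581 - 118659\right) = \left(\left(-78\right)^{2} + 60613\right) \left(428581 - 118659\right) = \left(6084 + 60613\right) 309922 = 66697 \cdot 309922 = 20670867634$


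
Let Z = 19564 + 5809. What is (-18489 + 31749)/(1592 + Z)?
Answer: 2652/5393 ≈ 0.49175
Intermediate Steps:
Z = 25373
(-18489 + 31749)/(1592 + Z) = (-18489 + 31749)/(1592 + 25373) = 13260/26965 = 13260*(1/26965) = 2652/5393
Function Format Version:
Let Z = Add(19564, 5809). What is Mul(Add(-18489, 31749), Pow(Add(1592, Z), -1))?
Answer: Rational(2652, 5393) ≈ 0.49175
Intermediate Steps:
Z = 25373
Mul(Add(-18489, 31749), Pow(Add(1592, Z), -1)) = Mul(Add(-18489, 31749), Pow(Add(1592, 25373), -1)) = Mul(13260, Pow(26965, -1)) = Mul(13260, Rational(1, 26965)) = Rational(2652, 5393)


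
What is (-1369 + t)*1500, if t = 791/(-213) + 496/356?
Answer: -12998060000/6319 ≈ -2.0570e+6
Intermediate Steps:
t = -43987/18957 (t = 791*(-1/213) + 496*(1/356) = -791/213 + 124/89 = -43987/18957 ≈ -2.3204)
(-1369 + t)*1500 = (-1369 - 43987/18957)*1500 = -25996120/18957*1500 = -12998060000/6319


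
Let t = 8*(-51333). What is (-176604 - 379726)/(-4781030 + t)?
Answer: 278165/2595847 ≈ 0.10716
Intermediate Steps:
t = -410664
(-176604 - 379726)/(-4781030 + t) = (-176604 - 379726)/(-4781030 - 410664) = -556330/(-5191694) = -556330*(-1/5191694) = 278165/2595847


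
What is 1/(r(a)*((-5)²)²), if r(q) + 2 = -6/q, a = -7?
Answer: -7/5000 ≈ -0.0014000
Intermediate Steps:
r(q) = -2 - 6/q
1/(r(a)*((-5)²)²) = 1/((-2 - 6/(-7))*((-5)²)²) = 1/((-2 - 6*(-⅐))*25²) = 1/((-2 + 6/7)*625) = 1/(-8/7*625) = 1/(-5000/7) = -7/5000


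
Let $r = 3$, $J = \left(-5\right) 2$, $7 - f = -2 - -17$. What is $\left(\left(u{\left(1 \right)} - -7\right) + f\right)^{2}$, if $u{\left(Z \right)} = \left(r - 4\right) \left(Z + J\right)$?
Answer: $64$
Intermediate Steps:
$f = -8$ ($f = 7 - \left(-2 - -17\right) = 7 - \left(-2 + 17\right) = 7 - 15 = -8$)
$J = -10$
$u{\left(Z \right)} = 10 - Z$ ($u{\left(Z \right)} = \left(3 - 4\right) \left(Z - 10\right) = - (-10 + Z) = 10 - Z$)
$\left(\left(u{\left(1 \right)} - -7\right) + f\right)^{2} = \left(\left(\left(10 - 1\right) - -7\right) - 8\right)^{2} = \left(\left(\left(10 - 1\right) + 7\right) - 8\right)^{2} = \left(\left(9 + 7\right) - 8\right)^{2} = \left(16 - 8\right)^{2} = 8^{2} = 64$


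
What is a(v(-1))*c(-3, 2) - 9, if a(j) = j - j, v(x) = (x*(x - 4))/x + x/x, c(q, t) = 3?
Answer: -9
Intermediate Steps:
v(x) = -3 + x (v(x) = (x*(-4 + x))/x + 1 = (-4 + x) + 1 = -3 + x)
a(j) = 0
a(v(-1))*c(-3, 2) - 9 = 0*3 - 9 = 0 - 9 = -9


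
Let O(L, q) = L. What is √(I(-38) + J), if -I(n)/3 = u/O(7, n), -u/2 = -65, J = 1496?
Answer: 71*√14/7 ≈ 37.951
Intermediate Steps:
u = 130 (u = -2*(-65) = 130)
I(n) = -390/7
√(I(-38) + J) = √(-390/7 + 1496) = √(10082/7) = 71*√14/7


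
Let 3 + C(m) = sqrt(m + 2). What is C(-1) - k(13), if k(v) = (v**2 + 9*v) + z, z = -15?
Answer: -273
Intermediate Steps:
k(v) = -15 + v**2 + 9*v (k(v) = (v**2 + 9*v) - 15 = -15 + v**2 + 9*v)
C(m) = -3 + sqrt(2 + m) (C(m) = -3 + sqrt(m + 2) = -3 + sqrt(2 + m))
C(-1) - k(13) = (-3 + sqrt(2 - 1)) - (-15 + 13**2 + 9*13) = (-3 + sqrt(1)) - (-15 + 169 + 117) = (-3 + 1) - 1*271 = -2 - 271 = -273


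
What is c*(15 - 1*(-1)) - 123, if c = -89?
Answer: -1547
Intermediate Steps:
c*(15 - 1*(-1)) - 123 = -89*(15 - 1*(-1)) - 123 = -89*(15 + 1) - 123 = -89*16 - 123 = -1424 - 123 = -1547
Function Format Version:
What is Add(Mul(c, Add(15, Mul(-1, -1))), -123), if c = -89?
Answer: -1547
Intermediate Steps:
Add(Mul(c, Add(15, Mul(-1, -1))), -123) = Add(Mul(-89, Add(15, Mul(-1, -1))), -123) = Add(Mul(-89, Add(15, 1)), -123) = Add(Mul(-89, 16), -123) = Add(-1424, -123) = -1547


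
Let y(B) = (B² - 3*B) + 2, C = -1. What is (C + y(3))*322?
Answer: 322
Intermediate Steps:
y(B) = 2 + B² - 3*B
(C + y(3))*322 = (-1 + (2 + 3² - 3*3))*322 = (-1 + (2 + 9 - 9))*322 = (-1 + 2)*322 = 1*322 = 322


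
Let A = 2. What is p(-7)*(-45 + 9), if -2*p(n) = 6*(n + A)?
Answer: -540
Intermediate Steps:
p(n) = -6 - 3*n (p(n) = -3*(n + 2) = -3*(2 + n) = -(12 + 6*n)/2 = -6 - 3*n)
p(-7)*(-45 + 9) = (-6 - 3*(-7))*(-45 + 9) = (-6 + 21)*(-36) = 15*(-36) = -540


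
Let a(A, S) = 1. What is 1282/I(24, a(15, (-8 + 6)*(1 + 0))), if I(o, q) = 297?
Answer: 1282/297 ≈ 4.3165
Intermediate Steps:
1282/I(24, a(15, (-8 + 6)*(1 + 0))) = 1282/297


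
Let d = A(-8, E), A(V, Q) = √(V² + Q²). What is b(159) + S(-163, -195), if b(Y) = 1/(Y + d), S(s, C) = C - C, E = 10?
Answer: 159/25117 - 2*√41/25117 ≈ 0.0058205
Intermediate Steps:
S(s, C) = 0
A(V, Q) = √(Q² + V²)
d = 2*√41 (d = √(10² + (-8)²) = √(100 + 64) = √164 = 2*√41 ≈ 12.806)
b(Y) = 1/(Y + 2*√41)
b(159) + S(-163, -195) = 1/(159 + 2*√41) + 0 = 1/(159 + 2*√41)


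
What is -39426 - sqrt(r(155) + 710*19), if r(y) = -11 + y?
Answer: -39426 - sqrt(13634) ≈ -39543.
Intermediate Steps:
-39426 - sqrt(r(155) + 710*19) = -39426 - sqrt((-11 + 155) + 710*19) = -39426 - sqrt(144 + 13490) = -39426 - sqrt(13634)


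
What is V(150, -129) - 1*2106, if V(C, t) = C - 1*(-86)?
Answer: -1870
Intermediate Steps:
V(C, t) = 86 + C (V(C, t) = C + 86 = 86 + C)
V(150, -129) - 1*2106 = (86 + 150) - 1*2106 = 236 - 2106 = -1870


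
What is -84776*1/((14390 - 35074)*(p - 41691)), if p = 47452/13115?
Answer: -277959310/2827140897223 ≈ -9.8318e-5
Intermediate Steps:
p = 47452/13115 (p = 47452*(1/13115) = 47452/13115 ≈ 3.6181)
-84776*1/((14390 - 35074)*(p - 41691)) = -84776*1/((14390 - 35074)*(47452/13115 - 41691)) = -84776/((-20684*(-546730013/13115))) = -84776/11308563588892/13115 = -84776*13115/11308563588892 = -277959310/2827140897223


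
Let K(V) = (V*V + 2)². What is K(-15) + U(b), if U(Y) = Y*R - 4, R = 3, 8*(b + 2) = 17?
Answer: 412203/8 ≈ 51525.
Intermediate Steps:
b = ⅛ (b = -2 + (⅛)*17 = -2 + 17/8 = ⅛ ≈ 0.12500)
U(Y) = -4 + 3*Y (U(Y) = Y*3 - 4 = 3*Y - 4 = -4 + 3*Y)
K(V) = (2 + V²)² (K(V) = (V² + 2)² = (2 + V²)²)
K(-15) + U(b) = (2 + (-15)²)² + (-4 + 3*(⅛)) = (2 + 225)² + (-4 + 3/8) = 227² - 29/8 = 51529 - 29/8 = 412203/8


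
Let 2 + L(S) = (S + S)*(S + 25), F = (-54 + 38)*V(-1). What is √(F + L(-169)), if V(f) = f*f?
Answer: 3*√5406 ≈ 220.58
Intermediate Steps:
V(f) = f²
F = -16 (F = (-54 + 38)*(-1)² = -16*1 = -16)
L(S) = -2 + 2*S*(25 + S) (L(S) = -2 + (S + S)*(S + 25) = -2 + (2*S)*(25 + S) = -2 + 2*S*(25 + S))
√(F + L(-169)) = √(-16 + (-2 + 2*(-169)² + 50*(-169))) = √(-16 + (-2 + 2*28561 - 8450)) = √(-16 + (-2 + 57122 - 8450)) = √(-16 + 48670) = √48654 = 3*√5406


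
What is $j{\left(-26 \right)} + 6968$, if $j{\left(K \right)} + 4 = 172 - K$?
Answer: $7162$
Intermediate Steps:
$j{\left(K \right)} = 168 - K$ ($j{\left(K \right)} = -4 - \left(-172 + K\right) = 168 - K$)
$j{\left(-26 \right)} + 6968 = \left(168 - -26\right) + 6968 = \left(168 + 26\right) + 6968 = 194 + 6968 = 7162$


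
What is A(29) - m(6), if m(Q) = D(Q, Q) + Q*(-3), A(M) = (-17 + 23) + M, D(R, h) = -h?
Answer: 59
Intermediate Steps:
A(M) = 6 + M
m(Q) = -4*Q (m(Q) = -Q + Q*(-3) = -Q - 3*Q = -4*Q)
A(29) - m(6) = (6 + 29) - (-4)*6 = 35 - 1*(-24) = 35 + 24 = 59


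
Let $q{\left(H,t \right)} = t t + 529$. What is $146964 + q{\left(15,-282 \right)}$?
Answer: $227017$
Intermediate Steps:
$q{\left(H,t \right)} = 529 + t^{2}$ ($q{\left(H,t \right)} = t^{2} + 529 = 529 + t^{2}$)
$146964 + q{\left(15,-282 \right)} = 146964 + \left(529 + \left(-282\right)^{2}\right) = 146964 + \left(529 + 79524\right) = 146964 + 80053 = 227017$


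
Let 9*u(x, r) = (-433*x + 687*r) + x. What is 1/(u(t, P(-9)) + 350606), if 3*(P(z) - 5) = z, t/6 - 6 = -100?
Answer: 3/1133492 ≈ 2.6467e-6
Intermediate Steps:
t = -564 (t = 36 + 6*(-100) = 36 - 600 = -564)
P(z) = 5 + z/3
u(x, r) = -48*x + 229*r/3 (u(x, r) = ((-433*x + 687*r) + x)/9 = (-432*x + 687*r)/9 = -48*x + 229*r/3)
1/(u(t, P(-9)) + 350606) = 1/((-48*(-564) + 229*(5 + (1/3)*(-9))/3) + 350606) = 1/((27072 + 229*(5 - 3)/3) + 350606) = 1/((27072 + (229/3)*2) + 350606) = 1/((27072 + 458/3) + 350606) = 1/(81674/3 + 350606) = 1/(1133492/3) = 3/1133492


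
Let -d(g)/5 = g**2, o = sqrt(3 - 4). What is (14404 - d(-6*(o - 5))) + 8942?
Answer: 27666 - 1800*I ≈ 27666.0 - 1800.0*I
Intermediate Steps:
o = I (o = sqrt(-1) = I ≈ 1.0*I)
d(g) = -5*g**2
(14404 - d(-6*(o - 5))) + 8942 = (14404 - (-5)*(-6*(I - 5))**2) + 8942 = (14404 - (-5)*(-6*(-5 + I))**2) + 8942 = (14404 - (-5)*(30 - 6*I)**2) + 8942 = (14404 + 5*(30 - 6*I)**2) + 8942 = 23346 + 5*(30 - 6*I)**2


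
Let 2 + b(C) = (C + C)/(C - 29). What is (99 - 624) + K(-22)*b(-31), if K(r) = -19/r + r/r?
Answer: -347689/660 ≈ -526.80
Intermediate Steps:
b(C) = -2 + 2*C/(-29 + C) (b(C) = -2 + (C + C)/(C - 29) = -2 + (2*C)/(-29 + C) = -2 + 2*C/(-29 + C))
K(r) = 1 - 19/r (K(r) = -19/r + 1 = 1 - 19/r)
(99 - 624) + K(-22)*b(-31) = (99 - 624) + ((-19 - 22)/(-22))*(58/(-29 - 31)) = -525 + (-1/22*(-41))*(58/(-60)) = -525 + 41*(58*(-1/60))/22 = -525 + (41/22)*(-29/30) = -525 - 1189/660 = -347689/660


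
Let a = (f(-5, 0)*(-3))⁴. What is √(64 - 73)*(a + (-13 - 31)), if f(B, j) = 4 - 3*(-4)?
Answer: 15925116*I ≈ 1.5925e+7*I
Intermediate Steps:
f(B, j) = 16 (f(B, j) = 4 + 12 = 16)
a = 5308416 (a = (16*(-3))⁴ = (-48)⁴ = 5308416)
√(64 - 73)*(a + (-13 - 31)) = √(64 - 73)*(5308416 + (-13 - 31)) = √(-9)*(5308416 - 44) = (3*I)*5308372 = 15925116*I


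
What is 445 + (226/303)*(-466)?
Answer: 29519/303 ≈ 97.422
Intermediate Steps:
445 + (226/303)*(-466) = 445 - 105316/303 = 29519/303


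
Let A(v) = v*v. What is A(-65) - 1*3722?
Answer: 503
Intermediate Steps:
A(v) = v²
A(-65) - 1*3722 = (-65)² - 1*3722 = 4225 - 3722 = 503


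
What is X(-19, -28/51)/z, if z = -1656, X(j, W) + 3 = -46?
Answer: 49/1656 ≈ 0.029589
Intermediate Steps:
X(j, W) = -49 (X(j, W) = -3 - 46 = -49)
X(-19, -28/51)/z = -49/(-1656) = -49*(-1/1656) = 49/1656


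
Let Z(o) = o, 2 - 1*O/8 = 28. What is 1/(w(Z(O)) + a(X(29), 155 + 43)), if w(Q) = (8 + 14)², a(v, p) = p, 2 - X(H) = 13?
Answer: 1/682 ≈ 0.0014663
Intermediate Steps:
X(H) = -11 (X(H) = 2 - 1*13 = 2 - 13 = -11)
O = -208 (O = 16 - 8*28 = 16 - 224 = -208)
w(Q) = 484 (w(Q) = 22² = 484)
1/(w(Z(O)) + a(X(29), 155 + 43)) = 1/(484 + (155 + 43)) = 1/(484 + 198) = 1/682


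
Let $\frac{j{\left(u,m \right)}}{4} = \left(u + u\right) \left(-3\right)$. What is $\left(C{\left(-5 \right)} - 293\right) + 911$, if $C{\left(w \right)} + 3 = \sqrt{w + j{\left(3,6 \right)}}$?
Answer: $615 + i \sqrt{77} \approx 615.0 + 8.775 i$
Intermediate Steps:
$j{\left(u,m \right)} = - 24 u$ ($j{\left(u,m \right)} = 4 \left(u + u\right) \left(-3\right) = 4 \cdot 2 u \left(-3\right) = 4 \left(- 6 u\right) = - 24 u$)
$C{\left(w \right)} = -3 + \sqrt{-72 + w}$ ($C{\left(w \right)} = -3 + \sqrt{w - 72} = -3 + \sqrt{-72 + w}$)
$\left(C{\left(-5 \right)} - 293\right) + 911 = \left(\left(-3 + \sqrt{-72 - 5}\right) - 293\right) + 911 = \left(\left(-3 + \sqrt{-77}\right) - 293\right) + 911 = \left(\left(-3 + i \sqrt{77}\right) - 293\right) + 911 = \left(-296 + i \sqrt{77}\right) + 911 = 615 + i \sqrt{77}$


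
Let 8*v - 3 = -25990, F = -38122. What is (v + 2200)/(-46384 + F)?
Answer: 8387/676048 ≈ 0.012406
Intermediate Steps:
v = -25987/8 (v = 3/8 + (⅛)*(-25990) = 3/8 - 12995/4 = -25987/8 ≈ -3248.4)
(v + 2200)/(-46384 + F) = (-25987/8 + 2200)/(-46384 - 38122) = -8387/8/(-84506) = -8387/8*(-1/84506) = 8387/676048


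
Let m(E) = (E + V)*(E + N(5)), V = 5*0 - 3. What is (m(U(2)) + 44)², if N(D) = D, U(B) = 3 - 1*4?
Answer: 784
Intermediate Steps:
U(B) = -1 (U(B) = 3 - 4 = -1)
V = -3 (V = 0 - 3 = -3)
m(E) = (-3 + E)*(5 + E) (m(E) = (E - 3)*(E + 5) = (-3 + E)*(5 + E))
(m(U(2)) + 44)² = ((-15 + (-1)² + 2*(-1)) + 44)² = ((-15 + 1 - 2) + 44)² = (-16 + 44)² = 28² = 784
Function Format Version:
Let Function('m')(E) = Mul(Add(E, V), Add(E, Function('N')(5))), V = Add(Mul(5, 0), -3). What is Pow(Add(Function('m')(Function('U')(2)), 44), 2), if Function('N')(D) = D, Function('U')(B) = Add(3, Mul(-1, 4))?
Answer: 784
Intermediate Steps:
Function('U')(B) = -1 (Function('U')(B) = Add(3, -4) = -1)
V = -3 (V = Add(0, -3) = -3)
Function('m')(E) = Mul(Add(-3, E), Add(5, E)) (Function('m')(E) = Mul(Add(E, -3), Add(E, 5)) = Mul(Add(-3, E), Add(5, E)))
Pow(Add(Function('m')(Function('U')(2)), 44), 2) = Pow(Add(Add(-15, Pow(-1, 2), Mul(2, -1)), 44), 2) = Pow(Add(Add(-15, 1, -2), 44), 2) = Pow(Add(-16, 44), 2) = Pow(28, 2) = 784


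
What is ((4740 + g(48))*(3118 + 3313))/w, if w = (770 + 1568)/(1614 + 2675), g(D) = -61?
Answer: 129058793561/2338 ≈ 5.5201e+7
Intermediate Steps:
w = 2338/4289 ≈ 0.54512
((4740 + g(48))*(3118 + 3313))/w = ((4740 - 61)*(3118 + 3313))/(2338/4289) = (4679*6431)*(4289/2338) = 30090649*(4289/2338) = 129058793561/2338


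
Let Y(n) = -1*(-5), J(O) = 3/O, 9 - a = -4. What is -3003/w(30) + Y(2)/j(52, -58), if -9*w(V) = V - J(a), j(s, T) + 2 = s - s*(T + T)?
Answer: 237435413/261526 ≈ 907.88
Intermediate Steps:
a = 13 (a = 9 - 1*(-4) = 9 + 4 = 13)
j(s, T) = -2 + s - 2*T*s (j(s, T) = -2 + (s - s*(T + T)) = -2 + (s - s*2*T) = -2 + (s - 2*T*s) = -2 + s - 2*T*s)
Y(n) = 5
w(V) = 1/39 - V/9 (w(V) = -(V - 3/13)/9 = -(-3/13 + V)/9 = 1/39 - V/9)
-3003/w(30) + Y(2)/j(52, -58) = -3003/(1/39 - 1/9*30) + 5/(-2 + 52 - 2*(-58)*52) = -3003/(1/39 - 10/3) + 5/(-2 + 52 + 6032) = -3003/(-43/13) + 5/6082 = -3003*(-13/43) + 5*(1/6082) = 39039/43 + 5/6082 = 237435413/261526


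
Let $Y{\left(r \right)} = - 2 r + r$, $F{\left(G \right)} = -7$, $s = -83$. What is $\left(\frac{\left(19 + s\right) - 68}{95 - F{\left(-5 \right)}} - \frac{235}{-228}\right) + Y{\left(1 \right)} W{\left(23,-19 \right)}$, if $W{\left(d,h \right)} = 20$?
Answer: $- \frac{78541}{3876} \approx -20.263$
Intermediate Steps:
$Y{\left(r \right)} = - r$
$\left(\frac{\left(19 + s\right) - 68}{95 - F{\left(-5 \right)}} - \frac{235}{-228}\right) + Y{\left(1 \right)} W{\left(23,-19 \right)} = \left(\frac{\left(19 - 83\right) - 68}{95 - -7} - \frac{235}{-228}\right) + \left(-1\right) 1 \cdot 20 = \left(\frac{-64 - 68}{95 + 7} - - \frac{235}{228}\right) - 20 = \left(- \frac{132}{102} + \frac{235}{228}\right) - 20 = \left(\left(-132\right) \frac{1}{102} + \frac{235}{228}\right) - 20 = \left(- \frac{22}{17} + \frac{235}{228}\right) - 20 = - \frac{1021}{3876} - 20 = - \frac{78541}{3876}$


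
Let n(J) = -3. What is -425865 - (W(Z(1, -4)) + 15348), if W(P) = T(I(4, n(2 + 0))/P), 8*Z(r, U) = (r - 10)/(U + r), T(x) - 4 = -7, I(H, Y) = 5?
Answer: -441210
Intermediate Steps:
T(x) = -3 (T(x) = 4 - 7 = -3)
Z(r, U) = (-10 + r)/(8*(U + r)) (Z(r, U) = ((r - 10)/(U + r))/8 = ((-10 + r)/(U + r))/8 = (-10 + r)/(8*(U + r)))
W(P) = -3
-425865 - (W(Z(1, -4)) + 15348) = -425865 - (-3 + 15348) = -425865 - 1*15345 = -425865 - 15345 = -441210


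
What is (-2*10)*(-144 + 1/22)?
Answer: 31670/11 ≈ 2879.1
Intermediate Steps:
(-2*10)*(-144 + 1/22) = -20*(-144 + 1/22) = -20*(-3167/22) = 31670/11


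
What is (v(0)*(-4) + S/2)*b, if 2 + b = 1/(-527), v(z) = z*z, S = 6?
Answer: -3165/527 ≈ -6.0057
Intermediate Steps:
v(z) = z²
b = -1055/527 (b = -2 + 1/(-527) = -2 - 1/527 = -1055/527 ≈ -2.0019)
(v(0)*(-4) + S/2)*b = (0²*(-4) + 6/2)*(-1055/527) = (0*(-4) + 6*(½))*(-1055/527) = (0 + 3)*(-1055/527) = 3*(-1055/527) = -3165/527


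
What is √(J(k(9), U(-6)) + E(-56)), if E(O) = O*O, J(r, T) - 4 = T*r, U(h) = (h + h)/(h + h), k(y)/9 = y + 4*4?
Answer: √3365 ≈ 58.009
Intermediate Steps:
k(y) = 144 + 9*y (k(y) = 9*(y + 4*4) = 9*(y + 16) = 9*(16 + y) = 144 + 9*y)
U(h) = 1 (U(h) = (2*h)/((2*h)) = (2*h)*(1/(2*h)) = 1)
J(r, T) = 4 + T*r
E(O) = O²
√(J(k(9), U(-6)) + E(-56)) = √((4 + 1*(144 + 9*9)) + (-56)²) = √((4 + 1*(144 + 81)) + 3136) = √((4 + 1*225) + 3136) = √((4 + 225) + 3136) = √(229 + 3136) = √3365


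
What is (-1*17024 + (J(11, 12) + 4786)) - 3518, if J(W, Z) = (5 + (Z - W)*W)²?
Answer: -15500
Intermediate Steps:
J(W, Z) = (5 + W*(Z - W))²
(-1*17024 + (J(11, 12) + 4786)) - 3518 = (-1*17024 + ((5 - 1*11² + 11*12)² + 4786)) - 3518 = (-17024 + ((5 - 1*121 + 132)² + 4786)) - 3518 = (-17024 + ((5 - 121 + 132)² + 4786)) - 3518 = (-17024 + (16² + 4786)) - 3518 = (-17024 + (256 + 4786)) - 3518 = (-17024 + 5042) - 3518 = -11982 - 3518 = -15500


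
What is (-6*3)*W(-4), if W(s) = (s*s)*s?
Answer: 1152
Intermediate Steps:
W(s) = s³ (W(s) = s²*s = s³)
(-6*3)*W(-4) = -6*3*(-4)³ = -18*(-64) = 1152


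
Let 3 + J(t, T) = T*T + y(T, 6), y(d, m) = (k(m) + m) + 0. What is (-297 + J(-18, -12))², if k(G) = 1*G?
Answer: 20736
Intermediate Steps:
k(G) = G
y(d, m) = 2*m (y(d, m) = (m + m) + 0 = 2*m + 0 = 2*m)
J(t, T) = 9 + T² (J(t, T) = -3 + (T*T + 2*6) = -3 + (T² + 12) = -3 + (12 + T²) = 9 + T²)
(-297 + J(-18, -12))² = (-297 + (9 + (-12)²))² = (-297 + (9 + 144))² = (-297 + 153)² = (-144)² = 20736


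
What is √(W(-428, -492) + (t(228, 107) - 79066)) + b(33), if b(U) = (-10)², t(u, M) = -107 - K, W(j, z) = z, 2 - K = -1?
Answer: 100 + 6*I*√2213 ≈ 100.0 + 282.26*I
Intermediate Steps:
K = 3 (K = 2 - 1*(-1) = 2 + 1 = 3)
t(u, M) = -110 (t(u, M) = -107 - 1*3 = -107 - 3 = -110)
b(U) = 100
√(W(-428, -492) + (t(228, 107) - 79066)) + b(33) = √(-492 + (-110 - 79066)) + 100 = √(-492 - 79176) + 100 = √(-79668) + 100 = 6*I*√2213 + 100 = 100 + 6*I*√2213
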